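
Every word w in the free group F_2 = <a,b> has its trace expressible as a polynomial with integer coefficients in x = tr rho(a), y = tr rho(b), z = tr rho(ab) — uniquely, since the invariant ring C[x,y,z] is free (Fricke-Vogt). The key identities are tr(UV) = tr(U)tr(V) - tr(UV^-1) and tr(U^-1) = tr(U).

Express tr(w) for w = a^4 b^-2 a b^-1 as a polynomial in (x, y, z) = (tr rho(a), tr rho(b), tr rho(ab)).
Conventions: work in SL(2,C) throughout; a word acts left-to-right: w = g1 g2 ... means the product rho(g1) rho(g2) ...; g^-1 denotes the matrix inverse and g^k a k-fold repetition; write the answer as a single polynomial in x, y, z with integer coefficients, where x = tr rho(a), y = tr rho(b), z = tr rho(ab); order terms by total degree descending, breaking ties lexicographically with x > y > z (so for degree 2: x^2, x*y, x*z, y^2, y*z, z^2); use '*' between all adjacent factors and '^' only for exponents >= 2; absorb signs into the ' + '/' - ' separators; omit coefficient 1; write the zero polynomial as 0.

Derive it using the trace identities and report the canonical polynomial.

trace(a^2) = trace(a) trace(a) - trace(1) = x^2 - 2
trace(a^3) = trace(a) trace(a^2) - trace(a) = x^3 - 3*x
trace(a^4) = trace(a) trace(a^3) - trace(a^2) = x^4 - 4*x^2 + 2
trace(a^5) = trace(a) trace(a^4) - trace(a^3) = x^5 - 5*x^3 + 5*x
trace(b a^2) = trace(a) trace(b a) - trace(b) = x*z - y
trace(b a^3) = trace(a) trace(b a^2) - trace(b a) = x^2*z - x*y - z
trace(a b a^3) = trace(a) trace(b a^3) - trace(b a^2) = x^3*z - x^2*y - 2*x*z + y
trace(a^5 b) = trace(a) trace(a b a^3) - trace(a b a^2) = x^4*z - x^3*y - 3*x^2*z + 2*x*y + z
trace(b^-1 a^5) = trace(a^5) trace(b) - trace(a^5 b) = x^5*y - x^4*z - 4*x^3*y + 3*x^2*z + 3*x*y - z
trace(a^4 b^-2 a) = trace(b^-1 a^5) trace(b) - trace(b^-1 a^5 b) = x^5*y^2 - x^4*y*z - x^5 - 4*x^3*y^2 + 3*x^2*y*z + 5*x^3 + 3*x*y^2 - y*z - 5*x
trace(b a b a) = trace(a b) trace(a b) - trace(1)   [split at repeated a] = z^2 - 2
trace(b a b) = trace(b) trace(a b) - trace(a) = y*z - x
trace(a b a b a) = trace(a) trace(b a b a) - trace(b a b) = x*z^2 - y*z - x
trace(a b a b a^2) = trace(a) trace(a b a b a) - trace(a b a b) = x^2*z^2 - x*y*z - x^2 - z^2 + 2
trace(a b a^4 b) = trace(a) trace(a b a b a^2) - trace(a b a b a) = x^3*z^2 - x^2*y*z - x^3 - 2*x*z^2 + y*z + 3*x
trace(b^-1 a b a^4) = trace(a b a^4) trace(b) - trace(a b a^4 b) = x^4*y*z - x^3*y^2 - x^3*z^2 - 2*x^2*y*z + x^3 + 2*x*y^2 + 2*x*z^2 - 3*x
trace(a^4 b^-2 a b) = trace(b^-1 a b a^4) trace(b) - trace(b^-1 a b a^4 b) = x^4*y^2*z - x^3*y^3 - x^3*y*z^2 - x^4*z - 2*x^2*y^2*z + 2*x^3*y + 2*x*y^3 + 2*x*y*z^2 + 3*x^2*z - 5*x*y - z
trace(a^4 b^-2 a b^-1) = trace(a^4 b^-2 a) trace(b) - trace(a^4 b^-2 a b) = x^5*y^3 - 2*x^4*y^2*z - x^5*y - 3*x^3*y^3 + x^3*y*z^2 + x^4*z + 5*x^2*y^2*z + 3*x^3*y + x*y^3 - 2*x*y*z^2 - 3*x^2*z - y^2*z + z

x^5*y^3 - 2*x^4*y^2*z - x^5*y - 3*x^3*y^3 + x^3*y*z^2 + x^4*z + 5*x^2*y^2*z + 3*x^3*y + x*y^3 - 2*x*y*z^2 - 3*x^2*z - y^2*z + z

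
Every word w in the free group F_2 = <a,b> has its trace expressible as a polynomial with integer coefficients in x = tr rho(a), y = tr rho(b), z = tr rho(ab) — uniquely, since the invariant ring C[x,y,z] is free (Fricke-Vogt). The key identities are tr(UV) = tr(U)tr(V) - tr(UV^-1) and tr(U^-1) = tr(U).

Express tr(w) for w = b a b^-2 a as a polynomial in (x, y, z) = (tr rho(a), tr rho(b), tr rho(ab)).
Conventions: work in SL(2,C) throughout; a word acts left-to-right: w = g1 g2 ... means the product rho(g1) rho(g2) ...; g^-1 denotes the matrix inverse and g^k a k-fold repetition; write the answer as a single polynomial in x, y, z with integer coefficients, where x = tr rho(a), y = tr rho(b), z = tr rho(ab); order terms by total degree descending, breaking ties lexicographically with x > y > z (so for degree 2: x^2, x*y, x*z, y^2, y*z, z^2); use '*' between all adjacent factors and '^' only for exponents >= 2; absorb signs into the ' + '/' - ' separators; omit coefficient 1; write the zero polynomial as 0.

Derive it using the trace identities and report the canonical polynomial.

x*y^2*z - y^3 - y*z^2 - x*z + 3*y

tr(a b a) = tr(a) * tr(b a) - tr(b) = x*z - y
reduce: tr(a b a b) = tr(a b) * tr(a b) - tr(1) = z^2 - 2
so tr(b^-1 a b a) = tr(a b a) * tr(b) - tr(a b a b) = x*y*z - y^2 - z^2 + 2
so tr(b a b^-2 a) = tr(b^-1 a b a) * tr(b) - tr(b^-1 a b a b) = x*y^2*z - y^3 - y*z^2 - x*z + 3*y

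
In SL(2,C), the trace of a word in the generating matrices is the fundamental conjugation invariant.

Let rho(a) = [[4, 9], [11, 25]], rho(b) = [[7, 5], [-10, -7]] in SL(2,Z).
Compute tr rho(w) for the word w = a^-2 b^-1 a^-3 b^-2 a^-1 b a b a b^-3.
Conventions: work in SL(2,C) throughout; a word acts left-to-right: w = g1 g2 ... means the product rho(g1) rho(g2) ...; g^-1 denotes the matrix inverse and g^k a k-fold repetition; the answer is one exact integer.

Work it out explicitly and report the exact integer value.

793745337370915

rho(a^-1) = [[25, -9], [-11, 4]]
... * rho(a^-1) = [[25, -9], [-11, 4]]  ->  [[724, -261], [-319, 115]]
... * rho(b^-1) = [[-7, -5], [10, 7]]  ->  [[-7678, -5447], [3383, 2400]]
... * rho(a^-1) = [[25, -9], [-11, 4]]  ->  [[-132033, 47314], [58175, -20847]]
... * rho(a^-1) = [[25, -9], [-11, 4]]  ->  [[-3821279, 1377553], [1683692, -606963]]
... * rho(a^-1) = [[25, -9], [-11, 4]]  ->  [[-110685058, 39901723], [48768893, -17581080]]
... * rho(b^-1) = [[-7, -5], [10, 7]]  ->  [[1173812636, 832737351], [-517193051, -366912025]]
... * rho(b^-1) = [[-7, -5], [10, 7]]  ->  [[110685058, -39901723], [-48768893, 17581080]]
... * rho(a^-1) = [[25, -9], [-11, 4]]  ->  [[3206045403, -1155772414], [-1412614205, 509244357]]
... * rho(b) = [[7, 5], [-10, -7]]  ->  [[34000041961, 24120633913], [-14980743005, -10627781524]]
... * rho(a) = [[4, 9], [11, 25]]  ->  [[401327140887, 909016225474], [-176828568784, -400521225145]]
... * rho(b) = [[7, 5], [-10, -7]]  ->  [[-6280872268531, -4356477873883], [2767412269962, 1919505732095]]
... * rho(a) = [[4, 9], [11, 25]]  ->  [[-73044745686837, -165439797263854], [32184212132893, 72894353732033]]
... * rho(b^-1) = [[-7, -5], [10, 7]]  ->  [[-1143084752830681, -792854852412793], [503654052390079, 349339415459766]]
... * rho(b^-1) = [[-7, -5], [10, 7]]  ->  [[73044745686837, 165439797263854], [-32184212132893, -72894353732033]]
... * rho(b^-1) = [[-7, -5], [10, 7]]  ->  [[1143084752830681, 792854852412793], [-503654052390079, -349339415459766]]
tr = 1143084752830681 + -349339415459766 = 793745337370915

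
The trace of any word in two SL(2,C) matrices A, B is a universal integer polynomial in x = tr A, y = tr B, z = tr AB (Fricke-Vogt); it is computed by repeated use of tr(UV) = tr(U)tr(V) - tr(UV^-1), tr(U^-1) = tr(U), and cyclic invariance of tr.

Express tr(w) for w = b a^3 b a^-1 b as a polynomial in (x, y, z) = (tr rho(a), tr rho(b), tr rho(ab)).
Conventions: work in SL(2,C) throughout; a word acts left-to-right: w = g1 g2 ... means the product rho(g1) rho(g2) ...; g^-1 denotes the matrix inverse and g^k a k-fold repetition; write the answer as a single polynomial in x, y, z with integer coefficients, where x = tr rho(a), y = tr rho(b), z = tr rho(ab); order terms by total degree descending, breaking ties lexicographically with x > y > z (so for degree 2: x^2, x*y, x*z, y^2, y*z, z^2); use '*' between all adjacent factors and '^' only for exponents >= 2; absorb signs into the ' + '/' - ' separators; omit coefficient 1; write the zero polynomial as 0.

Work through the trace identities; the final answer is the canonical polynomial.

tr(a b^2) = tr(b) * tr(a b) - tr(a)  (reduce the b square) = y*z - x
tr(b^3 a) = tr(b) * tr(a b^2) - tr(a b)  (reduce the b square) = y^2*z - x*y - z
tr(b^2) = tr(b) * tr(b) - tr(1)  (reduce the b square) = y^2 - 2
apply: tr(b^3) = tr(b) * tr(b^2) - tr(b)  (reduce the b square) = y^3 - 3*y
tr(b^3 a^2) = tr(a) * tr(b^3 a) - tr(b^3)  (reduce the a square) = x*y^2*z - x^2*y - y^3 - x*z + 3*y
apply: tr(b^2 a^3 b) = tr(a) * tr(b^3 a^2) - tr(b^3 a)  (reduce the a square) = x^2*y^2*z - x^3*y - x*y^3 - x^2*z - y^2*z + 4*x*y + z
tr(b a b a) = tr(a b) * tr(a b) - tr(1)  (split on a) = z^2 - 2
tr(a^2 b a b) = tr(a) * tr(b a b a) - tr(b a b)  (reduce the a square) = x*z^2 - y*z - x
use: tr(b a^2) = tr(a) * tr(b a) - tr(b)  (reduce the a square) = x*z - y
apply: tr(a^2 b a) = tr(a) * tr(b a^2) - tr(b a)  (reduce the a square) = x^2*z - x*y - z
use: tr(a b a b^2 a) = tr(b) * tr(a^2 b a b) - tr(a^2 b a)  (reduce the b square) = x*y*z^2 - x^2*z - y^2*z + z
use: tr(a b a b^2) = tr(b) * tr(a b a b) - tr(a b a)  (reduce the b square) = y*z^2 - x*z - y
tr(b^2 a^3 b a) = tr(a) * tr(a b a b^2 a) - tr(a b a b^2)  (reduce the a square) = x^2*y*z^2 - x^3*z - x*y^2*z - y*z^2 + 2*x*z + y
use: tr(b a^3 b a^-1 b) = tr(b^2 a^3 b) * tr(a) - tr(b^2 a^3 b a)  (eliminate a^-1) = x^3*y^2*z - x^4*y - x^2*y^3 - x^2*y*z^2 + 4*x^2*y + y*z^2 - x*z - y

x^3*y^2*z - x^4*y - x^2*y^3 - x^2*y*z^2 + 4*x^2*y + y*z^2 - x*z - y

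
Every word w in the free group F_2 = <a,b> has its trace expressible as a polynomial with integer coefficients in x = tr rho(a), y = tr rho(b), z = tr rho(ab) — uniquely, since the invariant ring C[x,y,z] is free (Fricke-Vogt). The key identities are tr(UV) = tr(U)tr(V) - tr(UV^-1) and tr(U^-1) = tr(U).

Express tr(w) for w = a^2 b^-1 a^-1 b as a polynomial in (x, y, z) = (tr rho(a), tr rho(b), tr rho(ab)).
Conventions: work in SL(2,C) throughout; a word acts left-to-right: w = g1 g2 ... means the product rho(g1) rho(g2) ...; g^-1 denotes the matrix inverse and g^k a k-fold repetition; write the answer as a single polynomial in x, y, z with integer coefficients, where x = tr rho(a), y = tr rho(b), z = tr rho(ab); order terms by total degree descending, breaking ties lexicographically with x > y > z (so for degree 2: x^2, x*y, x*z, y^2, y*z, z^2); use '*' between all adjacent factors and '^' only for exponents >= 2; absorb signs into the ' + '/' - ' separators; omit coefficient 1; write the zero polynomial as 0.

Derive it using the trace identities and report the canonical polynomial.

-x^2*y*z + x^3 + x*y^2 + x*z^2 - 3*x

trace(a^2 b) = trace(a) trace(b a) - trace(b)  (reduce the a square) = x*z - y
trace(a^2) = trace(a) trace(a) - trace(1)  (reduce the a square) = x^2 - 2
next, trace(b a^2 b) = trace(b) trace(a^2 b) - trace(a^2)  (reduce the b square) = x*y*z - x^2 - y^2 + 2
trace(b a b a) = trace(b a) trace(b a) - trace(1)  (split on b) = z^2 - 2
and trace(b a b) = trace(b) trace(a b) - trace(a)  (reduce the b square) = y*z - x
next, trace(b a^2 b a) = trace(a) trace(b a b a) - trace(b a b)  (reduce the a square) = x*z^2 - y*z - x
and trace(a^-1 b a^2 b) = trace(b a^2 b) trace(a) - trace(b a^2 b a)  (eliminate a^-1) = x^2*y*z - x^3 - x*y^2 - x*z^2 + y*z + 3*x
trace(a^2 b^-1 a^-1 b) = trace(a^-1 b a^2) trace(b) - trace(a^-1 b a^2 b)  (eliminate b^-1) = -x^2*y*z + x^3 + x*y^2 + x*z^2 - 3*x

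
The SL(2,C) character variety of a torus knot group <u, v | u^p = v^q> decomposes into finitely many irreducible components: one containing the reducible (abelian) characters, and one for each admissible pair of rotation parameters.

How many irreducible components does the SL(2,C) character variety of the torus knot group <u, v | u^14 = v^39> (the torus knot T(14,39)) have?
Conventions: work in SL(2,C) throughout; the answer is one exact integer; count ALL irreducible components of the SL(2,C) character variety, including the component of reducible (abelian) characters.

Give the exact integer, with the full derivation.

For T(14,39): irreducibility forces the central element u^14 = v^39 to one of +I, -I.
On an irreducible component, tr(u) is locked at 2*cos(pi*alpha/14) for some alpha in 1..13, and tr(v) at 2*cos(pi*beta/39) for some beta in 1..38.
Consistency of u^14 = (-1)^alpha I with v^39 = (-1)^beta I forces alpha = beta (mod 2).
Counting: 7 odd alphas x 19 odd betas + 6 even alphas x 19 even betas = 133 + 114 = 247.
Total: 247 irreducible-character components + 1 reducible (abelian) component = 248.

248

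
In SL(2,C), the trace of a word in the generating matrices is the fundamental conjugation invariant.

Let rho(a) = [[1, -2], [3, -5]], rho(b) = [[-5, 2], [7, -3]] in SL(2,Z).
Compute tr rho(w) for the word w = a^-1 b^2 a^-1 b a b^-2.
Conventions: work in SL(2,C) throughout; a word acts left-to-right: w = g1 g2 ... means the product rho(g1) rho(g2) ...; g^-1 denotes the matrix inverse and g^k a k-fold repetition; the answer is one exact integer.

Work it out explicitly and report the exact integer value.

30238

rho(a^-1) = [[-5, 2], [-3, 1]]
... * rho(b) = [[-5, 2], [7, -3]]  ->  [[39, -16], [22, -9]]
... * rho(b) = [[-5, 2], [7, -3]]  ->  [[-307, 126], [-173, 71]]
... * rho(a^-1) = [[-5, 2], [-3, 1]]  ->  [[1157, -488], [652, -275]]
... * rho(b) = [[-5, 2], [7, -3]]  ->  [[-9201, 3778], [-5185, 2129]]
... * rho(a) = [[1, -2], [3, -5]]  ->  [[2133, -488], [1202, -275]]
... * rho(b^-1) = [[-3, -2], [-7, -5]]  ->  [[-2983, -1826], [-1681, -1029]]
... * rho(b^-1) = [[-3, -2], [-7, -5]]  ->  [[21731, 15096], [12246, 8507]]
tr = 21731 + 8507 = 30238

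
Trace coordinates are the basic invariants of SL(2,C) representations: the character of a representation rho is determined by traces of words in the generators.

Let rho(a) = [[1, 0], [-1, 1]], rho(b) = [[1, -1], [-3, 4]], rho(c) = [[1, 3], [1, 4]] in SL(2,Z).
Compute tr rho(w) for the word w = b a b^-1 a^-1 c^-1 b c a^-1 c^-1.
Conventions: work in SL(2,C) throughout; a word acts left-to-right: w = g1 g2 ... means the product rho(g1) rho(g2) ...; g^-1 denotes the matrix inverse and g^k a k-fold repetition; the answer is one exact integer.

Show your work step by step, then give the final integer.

-1558

rho(b) = [[1, -1], [-3, 4]]
... * rho(a) = [[1, 0], [-1, 1]]  ->  [[2, -1], [-7, 4]]
... * rho(b^-1) = [[4, 1], [3, 1]]  ->  [[5, 1], [-16, -3]]
... * rho(a^-1) = [[1, 0], [1, 1]]  ->  [[6, 1], [-19, -3]]
... * rho(c^-1) = [[4, -3], [-1, 1]]  ->  [[23, -17], [-73, 54]]
... * rho(b) = [[1, -1], [-3, 4]]  ->  [[74, -91], [-235, 289]]
... * rho(c) = [[1, 3], [1, 4]]  ->  [[-17, -142], [54, 451]]
... * rho(a^-1) = [[1, 0], [1, 1]]  ->  [[-159, -142], [505, 451]]
... * rho(c^-1) = [[4, -3], [-1, 1]]  ->  [[-494, 335], [1569, -1064]]
tr = -494 + -1064 = -1558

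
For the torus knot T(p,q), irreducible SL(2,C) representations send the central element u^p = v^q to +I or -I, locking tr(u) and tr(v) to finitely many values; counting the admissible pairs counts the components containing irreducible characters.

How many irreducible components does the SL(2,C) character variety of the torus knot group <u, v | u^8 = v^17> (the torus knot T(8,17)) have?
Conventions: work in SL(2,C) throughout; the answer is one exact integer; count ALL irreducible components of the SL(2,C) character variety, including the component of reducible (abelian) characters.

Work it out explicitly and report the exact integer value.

57

For T(8,17): irreducibility forces the central element u^8 = v^17 to one of +I, -I.
This locks tr(u) to 2*cos(pi*alpha/8), alpha in 1..7, and tr(v) to 2*cos(pi*beta/17), beta in 1..16, on each component of irreducible characters.
u^8 = (-1)^alpha I and v^17 = (-1)^beta I must agree, so alpha and beta have equal parity.
Counting: 4 odd alphas x 8 odd betas + 3 even alphas x 8 even betas = 32 + 24 = 56.
Total: 56 irreducible-character components + 1 reducible (abelian) component = 57.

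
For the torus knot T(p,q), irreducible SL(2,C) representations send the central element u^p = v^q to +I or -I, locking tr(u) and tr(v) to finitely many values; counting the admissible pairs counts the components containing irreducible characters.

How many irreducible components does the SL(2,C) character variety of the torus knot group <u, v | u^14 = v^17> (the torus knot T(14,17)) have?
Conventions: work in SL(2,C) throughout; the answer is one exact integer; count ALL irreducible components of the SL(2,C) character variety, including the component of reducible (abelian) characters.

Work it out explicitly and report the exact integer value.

105

Gamma = < u, v | u^14 = v^17 > (torus knot T(14,17)); the central element u^14 = v^17 acts as +I or -I in any irreducible SL(2,C) representation.
So on each irreducible component the traces are pinned: tr(u) = 2*cos(pi*alpha/14) with 1 <= alpha <= 13, tr(v) = 2*cos(pi*beta/17) with 1 <= beta <= 16.
The two central values (-1)^alpha I and (-1)^beta I must be the same matrix, so alpha and beta share a parity.
Enumerate parity-matched pairs: 7*8 odd-odd plus 6*8 even-even gives 104.
components with irreducible characters: 104; plus the single component of reducible (abelian) characters: total 105.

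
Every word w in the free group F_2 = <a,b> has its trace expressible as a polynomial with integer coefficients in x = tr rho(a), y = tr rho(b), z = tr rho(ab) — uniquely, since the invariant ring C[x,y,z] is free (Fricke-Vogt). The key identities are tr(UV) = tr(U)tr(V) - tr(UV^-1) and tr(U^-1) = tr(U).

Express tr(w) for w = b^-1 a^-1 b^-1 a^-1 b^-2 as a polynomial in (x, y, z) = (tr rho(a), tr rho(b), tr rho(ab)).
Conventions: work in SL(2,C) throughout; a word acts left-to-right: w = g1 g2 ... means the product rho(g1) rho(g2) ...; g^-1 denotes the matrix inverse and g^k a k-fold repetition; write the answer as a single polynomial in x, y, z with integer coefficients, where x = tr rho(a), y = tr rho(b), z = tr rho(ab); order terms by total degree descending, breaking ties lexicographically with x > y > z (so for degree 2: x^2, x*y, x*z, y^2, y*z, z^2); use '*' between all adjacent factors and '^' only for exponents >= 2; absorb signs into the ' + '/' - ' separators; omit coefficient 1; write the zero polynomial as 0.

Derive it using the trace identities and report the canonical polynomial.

y^2*z^2 - x*y*z - y^2 - z^2 + 2

apply: tr(b^-1) = tr(b) = y
tr(b^-1 a) = tr(a) * tr(b) - tr(a b)   [inverse elimination on b] = x*y - z
tr(b^-1 a^-1) = tr(b^-1) * tr(a) - tr(b^-1 a)   [inverse elimination on a] = z
tr(b^-1 a^-1 b^-1) = tr(b^-1 a^-1) * tr(b) - tr(b^-1 a^-1 b)   [inverse elimination on b] = y*z - x
use: tr(b^-2 a^-1 b^-1) = tr(b^-1 a^-1 b^-1) * tr(b) - tr(b^-1 a^-1)   [inverse elimination on b] = y^2*z - x*y - z
use: tr(b^-2) = tr(b^-1) * tr(b) - tr(1)   [inverse elimination on b] = y^2 - 2
apply: tr(a b a) = tr(a) * tr(b a) - tr(b)   [square of a] = x*z - y
apply: tr(a b a b) = tr(a b) * tr(a b) - tr(1)   [split at a repeated a] = z^2 - 2
apply: tr(b a b^-1 a) = tr(a b a) * tr(b) - tr(a b a b)   [inverse elimination on b] = x*y*z - y^2 - z^2 + 2
apply: tr(a^-1 b a b^-1) = tr(b a b^-1) * tr(a) - tr(b a b^-1 a)   [inverse elimination on a] = -x*y*z + x^2 + y^2 + z^2 - 2
apply: tr(a b^-2 a^-1 b) = tr(a^-1 b a b^-1) * tr(b) - tr(a^-1 b a)   [inverse elimination on b] = -x*y^2*z + x^2*y + y^3 + y*z^2 - 3*y
apply: tr(b^-2 a^-1 b^-1 a) = tr(a b^-2 a^-1) * tr(b) - tr(a b^-2 a^-1 b)   [inverse elimination on b] = x*y^2*z - x^2*y - y*z^2 + y
use: tr(b^-1 a^-1 b^-1 a^-1 b^-1) = tr(b^-2 a^-1 b^-1) * tr(a) - tr(b^-2 a^-1 b^-1 a)   [inverse elimination on a] = y*z^2 - x*z - y
apply: tr(b^-1 a^-1 b^-1 a^-1 b^-2) = tr(b^-1 a^-1 b^-1 a^-1 b^-1) * tr(b) - tr(b^-1 a^-1 b^-1 a^-1)   [inverse elimination on b] = y^2*z^2 - x*y*z - y^2 - z^2 + 2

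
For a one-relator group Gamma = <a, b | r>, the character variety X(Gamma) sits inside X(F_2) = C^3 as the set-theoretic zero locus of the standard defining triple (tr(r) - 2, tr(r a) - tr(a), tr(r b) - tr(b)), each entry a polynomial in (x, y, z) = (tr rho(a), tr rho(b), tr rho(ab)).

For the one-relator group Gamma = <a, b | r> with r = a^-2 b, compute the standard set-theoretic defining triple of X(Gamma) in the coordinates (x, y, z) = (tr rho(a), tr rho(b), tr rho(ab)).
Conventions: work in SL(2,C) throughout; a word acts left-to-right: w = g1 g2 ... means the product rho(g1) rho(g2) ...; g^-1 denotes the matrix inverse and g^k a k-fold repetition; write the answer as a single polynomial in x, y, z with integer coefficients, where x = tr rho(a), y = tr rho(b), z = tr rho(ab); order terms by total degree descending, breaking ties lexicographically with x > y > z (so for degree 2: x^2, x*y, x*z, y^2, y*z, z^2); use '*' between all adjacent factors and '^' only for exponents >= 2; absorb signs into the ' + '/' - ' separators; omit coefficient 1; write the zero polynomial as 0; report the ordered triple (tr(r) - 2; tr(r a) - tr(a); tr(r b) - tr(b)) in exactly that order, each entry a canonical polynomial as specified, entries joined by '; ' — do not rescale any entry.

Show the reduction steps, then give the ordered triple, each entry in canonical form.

x^2*y - x*z - y - 2; x*y - x - z; x^2*y^2 - x*y*z - x^2 - y^2 - y + 2

next, tr(b a^-1) = tr(b) tr(a) - tr(b a)   [inverse elimination on a] = x*y - z
and tr(a^-2 b) = tr(b a^-1) tr(a) - tr(b)   [inverse elimination on a] = x^2*y - x*z - y
tr(b^2) = tr(b) tr(b) - tr(1)   [square of b] = y^2 - 2
next, tr(b^2 a) = tr(b) tr(a b) - tr(a)   [square of b] = y*z - x
tr(b^2 a^-1) = tr(b^2) tr(a) - tr(b^2 a)   [inverse elimination on a] = x*y^2 - y*z - x
and tr(a^-2 b^2) = tr(b^2 a^-1) tr(a) - tr(b^2)   [inverse elimination on a] = x^2*y^2 - x*y*z - x^2 - y^2 + 2
assemble the triple (tr(r) - 2; tr(r a) - x; tr(r b) - y)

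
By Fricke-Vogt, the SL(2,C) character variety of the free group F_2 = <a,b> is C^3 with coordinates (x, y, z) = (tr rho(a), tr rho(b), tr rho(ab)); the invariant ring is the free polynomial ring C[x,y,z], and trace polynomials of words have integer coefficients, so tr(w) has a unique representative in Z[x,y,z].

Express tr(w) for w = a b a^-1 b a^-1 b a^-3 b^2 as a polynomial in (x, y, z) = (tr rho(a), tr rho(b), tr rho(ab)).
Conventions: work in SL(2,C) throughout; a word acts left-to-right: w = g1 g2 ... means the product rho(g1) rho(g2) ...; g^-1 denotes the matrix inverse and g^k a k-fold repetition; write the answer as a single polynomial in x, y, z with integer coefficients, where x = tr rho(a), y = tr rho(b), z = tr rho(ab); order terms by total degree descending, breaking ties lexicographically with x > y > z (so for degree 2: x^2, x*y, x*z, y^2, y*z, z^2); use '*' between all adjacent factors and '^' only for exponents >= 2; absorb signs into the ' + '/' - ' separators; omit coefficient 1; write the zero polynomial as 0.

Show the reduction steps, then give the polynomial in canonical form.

trace(a b^2) = trace(b) * trace(a b) - trace(a) = y*z - x
trace(a b^3) = trace(b) * trace(a b^2) - trace(a b) = y^2*z - x*y - z
trace(b a b^3) = trace(b) * trace(a b^3) - trace(a b^2) = y^3*z - x*y^2 - 2*y*z + x
trace(b^2 a b^3) = trace(b) * trace(b a b^3) - trace(b a b^2) = y^4*z - x*y^3 - 3*y^2*z + 2*x*y + z
trace(a b a b) = trace(b a) * trace(b a) - trace(1)   [split at repeated b] = z^2 - 2
trace(a b a) = trace(a) * trace(b a) - trace(b) = x*z - y
trace(a b a b^2) = trace(b) * trace(a b a b) - trace(a b a) = y*z^2 - x*z - y
trace(a b^3 a b) = trace(b) * trace(a b a b^2) - trace(a b a b) = y^2*z^2 - x*y*z - y^2 - z^2 + 2
trace(b^2) = trace(b) * trace(b) - trace(1) = y^2 - 2
trace(b^3) = trace(b) * trace(b^2) - trace(b) = y^3 - 3*y
trace(a b^3 a) = trace(a) * trace(b^3 a) - trace(b^3) = x*y^2*z - x^2*y - y^3 - x*z + 3*y
trace(b^2 a b^3 a) = trace(b) * trace(a b^3 a b) - trace(a b^3 a) = y^3*z^2 - 2*x*y^2*z + x^2*y - y*z^2 + x*z - y
trace(b^2 a b^3 a^-1) = trace(b^2 a b^3) * trace(a) - trace(b^2 a b^3 a) = x*y^4*z - x^2*y^3 - y^3*z^2 - x*y^2*z + x^2*y + y*z^2 + y
trace(b^2 a b^3 a^-2) = trace(b^2 a b^3 a^-1) * trace(a) - trace(b^2 a b^3) = x^2*y^4*z - x^3*y^3 - x*y^3*z^2 - x^2*y^2*z - y^4*z + x^3*y + x*y^3 + x*y*z^2 + 3*y^2*z - x*y - z
trace(b a^-3 b^2 a b^2) = trace(b^2 a b^3 a^-2) * trace(a) - trace(b^2 a b^3 a^-1) = x^3*y^4*z - x^4*y^3 - x^2*y^3*z^2 - x^3*y^2*z - 2*x*y^4*z + x^4*y + 2*x^2*y^3 + x^2*y*z^2 + y^3*z^2 + 4*x*y^2*z - 2*x^2*y - y*z^2 - x*z - y
trace(a b a b a b) = trace(a b a b) * trace(a b) - trace(b a)   [split at repeated a] = z^3 - 3*z
trace(a b a b a) = trace(a) * trace(b a b a) - trace(b a b) = x*z^2 - y*z - x
trace(a b a b^2 a b) = trace(b) * trace(a b a b a b) - trace(a b a b a) = y*z^3 - x*z^2 - 2*y*z + x
trace(a^2 b a) = trace(a) * trace(a b a) - trace(a b) = x^2*z - x*y - z
trace(a b a b^2 a) = trace(b) * trace(a^2 b a b) - trace(a^2 b a) = x*y*z^2 - x^2*z - y^2*z + z
trace(b^2 a b^2 a b a) = trace(b) * trace(a b a b^2 a b) - trace(a b a b^2 a) = y^2*z^3 - 2*x*y*z^2 + x^2*z - y^2*z + x*y - z
trace(b^2 a b^2 a b a^-1) = trace(b^2 a b^2 a b) * trace(a) - trace(b^2 a b^2 a b a) = x*y^3*z^2 - 2*x^2*y^2*z - y^2*z^3 + x^3*y + x*y*z^2 + y^2*z - 2*x*y + z
trace(a^-2 b^2 a b^2 a b) = trace(b^2 a b^2 a b a^-1) * trace(a) - trace(b^2 a b^2 a b) = x^2*y^3*z^2 - 2*x^3*y^2*z - x*y^2*z^3 + x^4*y + x^2*y*z^2 - y^3*z^2 + 3*x*y^2*z - 3*x^2*y + y*z^2 + y
trace(b a^-3 b^2 a b^2 a) = trace(a^-2 b^2 a b^2 a b) * trace(a) - trace(a^-2 b^2 a b^2 a b a) = x^3*y^3*z^2 - 2*x^4*y^2*z - x^2*y^2*z^3 + x^5*y + x^3*y*z^2 - 2*x*y^3*z^2 + 5*x^2*y^2*z + y^2*z^3 - 4*x^3*y - y^2*z + 3*x*y - z
trace(b a^-1 b a^-3 b^2 a b) = trace(b a^-3 b^2 a b^2) * trace(a) - trace(b a^-3 b^2 a b^2 a) = x^4*y^4*z - x^5*y^3 - 2*x^3*y^3*z^2 + x^4*y^2*z - 2*x^2*y^4*z + x^2*y^2*z^3 + 2*x^3*y^3 + 3*x*y^3*z^2 - x^2*y^2*z - y^2*z^3 + 2*x^3*y - x*y*z^2 - x^2*z + y^2*z - 4*x*y + z
trace(b^2 a b a b^2) = trace(b) * trace(b^2 a b a b) - trace(b^2 a b a) = y^3*z^2 - x*y^2*z - y^3 - 2*y*z^2 + x*z + 3*y
trace(b^2 a b a b^2 a^-1) = trace(b^2 a b a b^2) * trace(a) - trace(b^2 a b a b^2 a) = x*y^3*z^2 - x^2*y^2*z - y^2*z^3 - x*y^3 + y^2*z + 2*x*y + z
trace(b a^-2 b^2 a b a b) = trace(b^2 a b a b^2 a^-1) * trace(a) - trace(b^2 a b a b^2) = x^2*y^3*z^2 - x^3*y^2*z - x*y^2*z^3 - x^2*y^3 - y^3*z^2 + 2*x*y^2*z + 2*x^2*y + y^3 + 2*y*z^2 - 3*y
trace(b^2 a b a b a b) = trace(b) * trace(b a b a b a b) - trace(b a b a b a) = y^2*z^3 - x*y*z^2 - 2*y^2*z - z^3 + x*y + 3*z
trace(a b a b a b a b) = trace(a b a b a b) * trace(a b) - trace(b a b a)   [split at repeated a] = z^4 - 4*z^2 + 2
trace(a b a b a b a) = trace(a) * trace(b a b a b a) - trace(b a b a b) = x*z^3 - y*z^2 - 2*x*z + y
trace(b^2 a b a b a b a) = trace(b) * trace(a b a b a b a b) - trace(a b a b a b a) = y*z^4 - x*z^3 - 3*y*z^2 + 2*x*z + y
trace(b^2 a b a b a b a^-1) = trace(b^2 a b a b a b) * trace(a) - trace(b^2 a b a b a b a) = x*y^2*z^3 - x^2*y*z^2 - y*z^4 - 2*x*y^2*z + x^2*y + 3*y*z^2 + x*z - y
trace(b a^-2 b^2 a b a b a) = trace(b^2 a b a b a b a^-1) * trace(a) - trace(b^2 a b a b a b) = x^2*y^2*z^3 - x^3*y*z^2 - x*y*z^4 - 2*x^2*y^2*z - y^2*z^3 + x^3*y + 4*x*y*z^2 + x^2*z + 2*y^2*z + z^3 - 2*x*y - 3*z
trace(b^2 a b a b a^-1 b a^-2) = trace(b a^-2 b^2 a b a b) * trace(a) - trace(b a^-2 b^2 a b a b a) = x^3*y^3*z^2 - x^4*y^2*z - 2*x^2*y^2*z^3 - x^3*y^3 + x^3*y*z^2 - x*y^3*z^2 + x*y*z^4 + 4*x^2*y^2*z + y^2*z^3 + x^3*y + x*y^3 - 2*x*y*z^2 - x^2*z - 2*y^2*z - z^3 - x*y + 3*z
trace(b^2 a b a b a^-1 b a^-1) = trace(b a^-1 b^2 a b a b) * trace(a) - trace(b a^-1 b^2 a b a b a) = x^2*y^3*z^2 - x^3*y^2*z - 2*x*y^2*z^3 - x^2*y^3 + x^2*y*z^2 + y*z^4 + 3*x*y^2*z + x^2*y - 3*y*z^2 + y
trace(b a^-1 b a^-3 b^2 a b a) = trace(b^2 a b a b a^-1 b a^-2) * trace(a) - trace(b^2 a b a b a^-1 b a^-1) = x^4*y^3*z^2 - x^5*y^2*z - 2*x^3*y^2*z^3 - x^4*y^3 + x^4*y*z^2 - 2*x^2*y^3*z^2 + x^2*y*z^4 + 5*x^3*y^2*z + 3*x*y^2*z^3 + x^4*y + 2*x^2*y^3 - 3*x^2*y*z^2 - y*z^4 - x^3*z - 5*x*y^2*z - x*z^3 - 2*x^2*y + 3*y*z^2 + 3*x*z - y
trace(a b a^-1 b a^-1 b a^-3 b^2) = trace(b a^-1 b a^-3 b^2 a b) * trace(a) - trace(b a^-1 b a^-3 b^2 a b a) = x^5*y^4*z - x^6*y^3 - 3*x^4*y^3*z^2 + 2*x^5*y^2*z - 2*x^3*y^4*z + 3*x^3*y^2*z^3 + 3*x^4*y^3 - x^4*y*z^2 + 5*x^2*y^3*z^2 - x^2*y*z^4 - 6*x^3*y^2*z - 4*x*y^2*z^3 + x^4*y - 2*x^2*y^3 + 2*x^2*y*z^2 + y*z^4 + 6*x*y^2*z + x*z^3 - 2*x^2*y - 3*y*z^2 - 2*x*z + y

x^5*y^4*z - x^6*y^3 - 3*x^4*y^3*z^2 + 2*x^5*y^2*z - 2*x^3*y^4*z + 3*x^3*y^2*z^3 + 3*x^4*y^3 - x^4*y*z^2 + 5*x^2*y^3*z^2 - x^2*y*z^4 - 6*x^3*y^2*z - 4*x*y^2*z^3 + x^4*y - 2*x^2*y^3 + 2*x^2*y*z^2 + y*z^4 + 6*x*y^2*z + x*z^3 - 2*x^2*y - 3*y*z^2 - 2*x*z + y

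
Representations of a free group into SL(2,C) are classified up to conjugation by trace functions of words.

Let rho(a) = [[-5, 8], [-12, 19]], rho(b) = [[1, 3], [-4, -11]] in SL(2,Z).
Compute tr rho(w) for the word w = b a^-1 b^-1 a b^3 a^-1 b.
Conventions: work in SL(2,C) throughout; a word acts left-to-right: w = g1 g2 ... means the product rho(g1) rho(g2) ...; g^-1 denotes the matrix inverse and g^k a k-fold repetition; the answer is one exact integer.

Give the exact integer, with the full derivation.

-5726481122

rho(b) = [[1, 3], [-4, -11]]
... * rho(a^-1) = [[19, -8], [12, -5]]  ->  [[55, -23], [-208, 87]]
... * rho(b^-1) = [[-11, -3], [4, 1]]  ->  [[-697, -188], [2636, 711]]
... * rho(a) = [[-5, 8], [-12, 19]]  ->  [[5741, -9148], [-21712, 34597]]
... * rho(b) = [[1, 3], [-4, -11]]  ->  [[42333, 117851], [-160100, -445703]]
... * rho(b) = [[1, 3], [-4, -11]]  ->  [[-429071, -1169362], [1622712, 4422433]]
... * rho(b) = [[1, 3], [-4, -11]]  ->  [[4248377, 11575769], [-16067020, -43778627]]
... * rho(a^-1) = [[19, -8], [12, -5]]  ->  [[219628391, -91865861], [-830616904, 347429295]]
... * rho(b) = [[1, 3], [-4, -11]]  ->  [[587091835, 1669409644], [-2220334084, -6313572957]]
tr = 587091835 + -6313572957 = -5726481122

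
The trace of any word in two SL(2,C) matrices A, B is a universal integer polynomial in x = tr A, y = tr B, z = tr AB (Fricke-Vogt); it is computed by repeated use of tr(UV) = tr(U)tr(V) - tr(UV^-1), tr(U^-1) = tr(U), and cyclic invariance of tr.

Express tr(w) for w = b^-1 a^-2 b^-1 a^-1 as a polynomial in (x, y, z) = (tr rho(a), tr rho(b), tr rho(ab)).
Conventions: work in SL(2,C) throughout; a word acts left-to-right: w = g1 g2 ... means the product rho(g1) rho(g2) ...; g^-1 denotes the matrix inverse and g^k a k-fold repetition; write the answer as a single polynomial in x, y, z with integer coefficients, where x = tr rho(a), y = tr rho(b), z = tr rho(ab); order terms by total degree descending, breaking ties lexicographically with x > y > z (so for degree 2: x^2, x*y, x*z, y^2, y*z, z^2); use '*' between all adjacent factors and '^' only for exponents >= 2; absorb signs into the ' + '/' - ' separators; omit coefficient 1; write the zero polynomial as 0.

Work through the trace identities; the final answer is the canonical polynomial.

tr(a^-1) = tr(a) = x
reduce: tr(a^-1 b) = tr(b) * tr(a) - tr(b a)  (eliminate a^-1) = x*y - z
tr(a^-1 b^-1) = tr(a^-1) * tr(b) - tr(a^-1 b)  (eliminate b^-1) = z
reduce: tr(b^-1 a^-1 b^-1) = tr(a^-1 b^-1) * tr(b) - tr(a^-1)  (eliminate b^-1) = y*z - x
tr(b a b a) = tr(a b) * tr(a b) - tr(1)  (split on a) = z^2 - 2
so tr(a^-1 b a b) = tr(b a b) * tr(a) - tr(b a b a)  (eliminate a^-1) = x*y*z - x^2 - z^2 + 2
so tr(a b^-1 a^-1 b) = tr(a^-1 b a) * tr(b) - tr(a^-1 b a b)  (eliminate b^-1) = -x*y*z + x^2 + y^2 + z^2 - 2
reduce: tr(b^-1 a^-1 b^-1 a) = tr(a b^-1 a^-1) * tr(b) - tr(a b^-1 a^-1 b)  (eliminate b^-1) = x*y*z - x^2 - z^2 + 2
tr(a^-1 b^-1 a^-1 b^-1) = tr(b^-1 a^-1 b^-1) * tr(a) - tr(b^-1 a^-1 b^-1 a)  (eliminate a^-1) = z^2 - 2
tr(b^-1 a^-2 b^-1 a^-1) = tr(a^-1 b^-1 a^-1 b^-1) * tr(a) - tr(a^-1 b^-1 a^-1 b^-1 a)  (eliminate a^-1) = x*z^2 - y*z - x

x*z^2 - y*z - x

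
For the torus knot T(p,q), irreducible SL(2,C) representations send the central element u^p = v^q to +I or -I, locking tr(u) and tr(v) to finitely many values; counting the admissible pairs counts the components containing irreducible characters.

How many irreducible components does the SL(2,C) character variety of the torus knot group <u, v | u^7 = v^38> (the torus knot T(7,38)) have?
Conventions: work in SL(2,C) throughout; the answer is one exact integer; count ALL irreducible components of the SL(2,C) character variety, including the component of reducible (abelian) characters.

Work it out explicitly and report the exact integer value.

112

For T(7,38): irreducibility forces the central element u^7 = v^38 to one of +I, -I.
On an irreducible component, tr(u) is locked at 2*cos(pi*alpha/7) for some alpha in 1..6, and tr(v) at 2*cos(pi*beta/38) for some beta in 1..37.
u^7 = (-1)^alpha I and v^38 = (-1)^beta I must agree, so alpha and beta have equal parity.
count pairs: odd alpha (3 choices) x odd beta (19), plus even alpha (3) x even beta (18): 3*19 + 3*18 = 111.
That is 111 components of irreducible characters, and with the reducible (abelian) component the total is 112.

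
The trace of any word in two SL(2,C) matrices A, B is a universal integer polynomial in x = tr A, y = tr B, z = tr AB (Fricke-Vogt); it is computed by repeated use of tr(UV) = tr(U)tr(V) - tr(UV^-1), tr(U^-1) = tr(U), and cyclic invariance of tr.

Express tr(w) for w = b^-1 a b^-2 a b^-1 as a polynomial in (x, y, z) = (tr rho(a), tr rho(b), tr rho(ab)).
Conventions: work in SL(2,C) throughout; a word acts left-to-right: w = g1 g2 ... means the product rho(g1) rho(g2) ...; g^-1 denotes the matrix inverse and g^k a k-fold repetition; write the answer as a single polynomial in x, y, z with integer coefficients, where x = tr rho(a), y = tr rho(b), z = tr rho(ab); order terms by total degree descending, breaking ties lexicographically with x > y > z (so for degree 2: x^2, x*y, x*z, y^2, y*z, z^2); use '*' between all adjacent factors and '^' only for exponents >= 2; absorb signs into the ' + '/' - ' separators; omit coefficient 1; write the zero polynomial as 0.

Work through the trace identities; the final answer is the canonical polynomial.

next, trace(a^2) = trace(a) * trace(a) - trace(1)  (reduce the a square) = x^2 - 2
trace(a^2 b) = trace(a) * trace(b a) - trace(b)  (reduce the a square) = x*z - y
trace(a^2 b^-1) = trace(a^2) * trace(b) - trace(a^2 b)  (eliminate b^-1) = x^2*y - x*z - y
trace(a b^-2 a) = trace(a^2 b^-1) * trace(b) - trace(a^2)  (eliminate b^-1) = x^2*y^2 - x*y*z - x^2 - y^2 + 2
trace(a b a b) = trace(a b) * trace(a b) - trace(1)  (split on a) = z^2 - 2
trace(a b a b^-1) = trace(a b a) * trace(b) - trace(a b a b)  (eliminate b^-1) = x*y*z - y^2 - z^2 + 2
trace(a b^-2 a b) = trace(a b a b^-1) * trace(b) - trace(a b a)  (eliminate b^-1) = x*y^2*z - y^3 - y*z^2 - x*z + 3*y
next, trace(a b^-2 a b^-1) = trace(a b^-2 a) * trace(b) - trace(a b^-2 a b)  (eliminate b^-1) = x^2*y^3 - 2*x*y^2*z - x^2*y + y*z^2 + x*z - y
and trace(b^-1 a b^-2 a b^-1) = trace(a b^-2 a b^-1) * trace(b) - trace(a b^-2 a)  (eliminate b^-1) = x^2*y^4 - 2*x*y^3*z - 2*x^2*y^2 + y^2*z^2 + 2*x*y*z + x^2 - 2

x^2*y^4 - 2*x*y^3*z - 2*x^2*y^2 + y^2*z^2 + 2*x*y*z + x^2 - 2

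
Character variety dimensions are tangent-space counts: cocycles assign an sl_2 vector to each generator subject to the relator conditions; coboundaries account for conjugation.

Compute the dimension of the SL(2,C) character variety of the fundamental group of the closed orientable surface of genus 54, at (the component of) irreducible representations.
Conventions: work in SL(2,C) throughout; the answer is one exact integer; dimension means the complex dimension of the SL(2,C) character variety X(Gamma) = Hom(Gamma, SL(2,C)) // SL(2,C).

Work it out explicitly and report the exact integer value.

The genus-54 surface group: 2g = 108 generators, one relator prod [a_i, b_i].
Before the relator condition, cocycle space has dim 3*108 = 324.
H^2 = coker(d_2) is dual to H^0 = 0 at irreducible rho (Poincare duality), so d_2 is onto: dim Z^1 = 321.
dim B^1 = 3 (coboundaries, injective at irreducible rho).
dim H^1 = 321 - 3 = 318 = dim X.

318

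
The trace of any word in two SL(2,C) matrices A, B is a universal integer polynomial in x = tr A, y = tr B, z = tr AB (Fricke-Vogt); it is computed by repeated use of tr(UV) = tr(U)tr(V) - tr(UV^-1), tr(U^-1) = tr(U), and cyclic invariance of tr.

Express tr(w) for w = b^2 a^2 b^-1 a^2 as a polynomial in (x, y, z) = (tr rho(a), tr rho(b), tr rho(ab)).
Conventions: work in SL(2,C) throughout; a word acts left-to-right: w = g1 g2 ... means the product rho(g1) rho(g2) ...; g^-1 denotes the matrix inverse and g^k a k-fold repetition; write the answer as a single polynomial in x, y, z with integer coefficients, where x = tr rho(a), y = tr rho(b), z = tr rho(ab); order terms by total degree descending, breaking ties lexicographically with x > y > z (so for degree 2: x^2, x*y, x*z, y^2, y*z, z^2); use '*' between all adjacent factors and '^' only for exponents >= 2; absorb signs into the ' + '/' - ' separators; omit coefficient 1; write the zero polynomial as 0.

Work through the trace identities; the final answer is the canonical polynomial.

x^3*y^2*z - x^4*y - x^2*y^3 - x^2*y*z^2 + x^3*z + 3*x^2*y - 2*x*z + y

and tr(a b a) = tr(a)*tr(b a) - tr(b)  (reduce the a square) = x*z - y
next, tr(a^2 b a) = tr(a)*tr(a b a) - tr(a b)  (reduce the a square) = x^2*z - x*y - z
tr(a^4 b) = tr(a)*tr(a^2 b a) - tr(a^2 b)  (reduce the a square) = x^3*z - x^2*y - 2*x*z + y
next, tr(a^2) = tr(a)*tr(a) - tr(1)  (reduce the a square) = x^2 - 2
next, tr(a^3) = tr(a)*tr(a^2) - tr(a)  (reduce the a square) = x^3 - 3*x
and tr(a^4) = tr(a)*tr(a^3) - tr(a^2)  (reduce the a square) = x^4 - 4*x^2 + 2
next, tr(a^2 b^2 a^2) = tr(b)*tr(a^4 b) - tr(a^4)  (reduce the b square) = x^3*y*z - x^4 - x^2*y^2 - 2*x*y*z + 4*x^2 + y^2 - 2
next, tr(b a b a) = tr(b a)*tr(b a) - tr(1)  (split on b) = z^2 - 2
tr(b a b) = tr(b)*tr(a b) - tr(a)  (reduce the b square) = y*z - x
tr(b a^2 b a) = tr(a)*tr(b a b a) - tr(b a b)  (reduce the a square) = x*z^2 - y*z - x
and tr(b a^2 b) = tr(b)*tr(a^2 b) - tr(a^2)  (reduce the b square) = x*y*z - x^2 - y^2 + 2
next, tr(a^2 b a^2 b) = tr(a)*tr(b a^2 b a) - tr(b a^2 b)  (reduce the a square) = x^2*z^2 - 2*x*y*z + y^2 - 2
tr(a^2 b^2 a^2 b) = tr(b)*tr(a^2 b a^2 b) - tr(a^2 b a^2)  (reduce the b square) = x^2*y*z^2 - x^3*z - 2*x*y^2*z + x^2*y + y^3 + 2*x*z - 3*y
next, tr(b^2 a^2 b^-1 a^2) = tr(a^2 b^2 a^2)*tr(b) - tr(a^2 b^2 a^2 b)  (eliminate b^-1) = x^3*y^2*z - x^4*y - x^2*y^3 - x^2*y*z^2 + x^3*z + 3*x^2*y - 2*x*z + y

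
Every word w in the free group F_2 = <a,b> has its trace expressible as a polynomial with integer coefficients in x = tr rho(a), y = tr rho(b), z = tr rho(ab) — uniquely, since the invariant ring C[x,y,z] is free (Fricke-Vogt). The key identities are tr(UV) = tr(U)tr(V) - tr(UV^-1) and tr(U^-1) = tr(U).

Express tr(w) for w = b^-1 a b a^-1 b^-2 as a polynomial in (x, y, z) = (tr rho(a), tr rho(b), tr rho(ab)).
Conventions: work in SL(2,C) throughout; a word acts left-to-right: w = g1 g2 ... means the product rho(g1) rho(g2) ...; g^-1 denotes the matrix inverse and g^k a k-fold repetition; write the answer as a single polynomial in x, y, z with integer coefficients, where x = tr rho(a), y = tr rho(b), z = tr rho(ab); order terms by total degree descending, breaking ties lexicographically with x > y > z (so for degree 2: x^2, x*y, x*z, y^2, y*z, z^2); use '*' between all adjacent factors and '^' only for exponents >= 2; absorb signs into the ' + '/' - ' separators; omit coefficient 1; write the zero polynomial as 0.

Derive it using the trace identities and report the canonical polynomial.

-x*y^3*z + x^2*y^2 + y^4 + y^2*z^2 + x*y*z - x^2 - 4*y^2 - z^2 + 2

apply: trace(a b a) = trace(a) * trace(b a) - trace(b)   [square of a] = x*z - y
apply: trace(a b a b) = trace(b a) * trace(b a) - trace(1)   [split at a repeated b] = z^2 - 2
trace(b^-1 a b a) = trace(a b a) * trace(b) - trace(a b a b)   [inverse elimination on b] = x*y*z - y^2 - z^2 + 2
trace(a b a^-1 b^-1) = trace(b^-1 a b) * trace(a) - trace(b^-1 a b a)   [inverse elimination on a] = -x*y*z + x^2 + y^2 + z^2 - 2
trace(b^-2 a b a^-1) = trace(a b a^-1 b^-1) * trace(b) - trace(a b a^-1)   [inverse elimination on b] = -x*y^2*z + x^2*y + y^3 + y*z^2 - 3*y
trace(b^-1 a b a^-1 b^-2) = trace(b^-2 a b a^-1) * trace(b) - trace(b^-2 a b a^-1 b)   [inverse elimination on b] = -x*y^3*z + x^2*y^2 + y^4 + y^2*z^2 + x*y*z - x^2 - 4*y^2 - z^2 + 2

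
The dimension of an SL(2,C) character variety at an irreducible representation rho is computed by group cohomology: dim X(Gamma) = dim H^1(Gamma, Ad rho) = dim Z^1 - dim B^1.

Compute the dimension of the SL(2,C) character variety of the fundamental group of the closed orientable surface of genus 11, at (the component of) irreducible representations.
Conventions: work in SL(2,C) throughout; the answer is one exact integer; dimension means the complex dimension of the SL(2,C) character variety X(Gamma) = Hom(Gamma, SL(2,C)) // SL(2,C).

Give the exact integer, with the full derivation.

The genus-11 surface group: 2g = 22 generators, one relator prod [a_i, b_i].
Unconstrained cocycle data is one sl_2 vector per generator (66 dimensions), cut by the relator condition d_2(z) = 0.
d_2 is surjective at irreducible rho (its cokernel H^2 is dual to H^0 = 0), so dim Z^1 = 66 - 3 = 63.
Coboundaries contribute dim B^1 = 3 (injective at irreducible rho).
dim X = dim H^1 = 63 - 3 = 60.

60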